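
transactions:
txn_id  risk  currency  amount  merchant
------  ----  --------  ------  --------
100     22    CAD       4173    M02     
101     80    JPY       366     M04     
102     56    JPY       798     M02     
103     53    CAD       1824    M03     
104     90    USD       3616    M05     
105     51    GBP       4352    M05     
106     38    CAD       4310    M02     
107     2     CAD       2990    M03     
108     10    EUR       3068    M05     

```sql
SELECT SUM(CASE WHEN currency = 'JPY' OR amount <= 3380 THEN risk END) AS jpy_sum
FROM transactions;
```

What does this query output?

201

txn_id=100: ✗
txn_id=101: ✓ → 80
txn_id=102: ✓ → 56
txn_id=103: ✓ → 53
txn_id=104: ✗
txn_id=105: ✗
txn_id=106: ✗
txn_id=107: ✓ → 2
txn_id=108: ✓ → 10
jpy_sum = 80 + 56 + 53 + 2 + 10 = 201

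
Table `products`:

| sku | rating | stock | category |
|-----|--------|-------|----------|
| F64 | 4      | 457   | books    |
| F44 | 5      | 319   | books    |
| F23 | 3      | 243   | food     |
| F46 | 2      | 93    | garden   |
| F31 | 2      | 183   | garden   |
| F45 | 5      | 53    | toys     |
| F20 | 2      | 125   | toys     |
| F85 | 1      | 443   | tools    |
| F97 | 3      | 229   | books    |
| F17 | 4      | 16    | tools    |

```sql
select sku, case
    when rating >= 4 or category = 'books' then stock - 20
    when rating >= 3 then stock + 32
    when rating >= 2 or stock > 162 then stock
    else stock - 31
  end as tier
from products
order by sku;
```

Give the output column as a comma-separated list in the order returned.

-4, 125, 275, 183, 299, 33, 93, 437, 443, 209

sku=F17: rating >= 4 or category = 'books' → -4
sku=F20: rating >= 2 or stock > 162 → 125
sku=F23: rating >= 3 → 275
sku=F31: rating >= 2 or stock > 162 → 183
sku=F44: rating >= 4 or category = 'books' → 299
sku=F45: rating >= 4 or category = 'books' → 33
sku=F46: rating >= 2 or stock > 162 → 93
sku=F64: rating >= 4 or category = 'books' → 437
sku=F85: rating >= 2 or stock > 162 → 443
sku=F97: rating >= 4 or category = 'books' → 209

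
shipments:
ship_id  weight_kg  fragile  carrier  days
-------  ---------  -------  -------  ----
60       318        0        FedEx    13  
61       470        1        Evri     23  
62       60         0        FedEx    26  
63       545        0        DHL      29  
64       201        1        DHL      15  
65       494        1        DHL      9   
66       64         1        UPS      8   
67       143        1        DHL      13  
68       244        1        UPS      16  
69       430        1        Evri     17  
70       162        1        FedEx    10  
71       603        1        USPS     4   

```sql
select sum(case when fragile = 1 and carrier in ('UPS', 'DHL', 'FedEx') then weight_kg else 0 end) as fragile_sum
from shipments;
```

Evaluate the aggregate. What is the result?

ship_id=60: ✗
ship_id=61: ✗
ship_id=62: ✗
ship_id=63: ✗
ship_id=64: ✓ → 201
ship_id=65: ✓ → 494
ship_id=66: ✓ → 64
ship_id=67: ✓ → 143
ship_id=68: ✓ → 244
ship_id=69: ✗
ship_id=70: ✓ → 162
ship_id=71: ✗
fragile_sum = 201 + 494 + 64 + 143 + 244 + 162 = 1308

1308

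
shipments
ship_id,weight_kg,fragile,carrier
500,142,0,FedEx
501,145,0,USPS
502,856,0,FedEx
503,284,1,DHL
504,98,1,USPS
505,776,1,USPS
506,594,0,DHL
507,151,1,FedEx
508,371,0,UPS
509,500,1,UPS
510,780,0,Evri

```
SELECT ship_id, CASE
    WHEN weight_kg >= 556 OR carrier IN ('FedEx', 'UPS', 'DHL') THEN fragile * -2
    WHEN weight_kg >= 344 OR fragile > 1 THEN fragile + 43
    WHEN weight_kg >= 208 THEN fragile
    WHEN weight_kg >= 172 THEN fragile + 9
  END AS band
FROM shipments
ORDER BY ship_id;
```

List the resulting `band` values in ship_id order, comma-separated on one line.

ship_id=500: weight_kg >= 556 OR carrier IN ('FedEx', 'UPS', 'DHL') → 0
ship_id=501: (no match → NULL) → NULL
ship_id=502: weight_kg >= 556 OR carrier IN ('FedEx', 'UPS', 'DHL') → 0
ship_id=503: weight_kg >= 556 OR carrier IN ('FedEx', 'UPS', 'DHL') → -2
ship_id=504: (no match → NULL) → NULL
ship_id=505: weight_kg >= 556 OR carrier IN ('FedEx', 'UPS', 'DHL') → -2
ship_id=506: weight_kg >= 556 OR carrier IN ('FedEx', 'UPS', 'DHL') → 0
ship_id=507: weight_kg >= 556 OR carrier IN ('FedEx', 'UPS', 'DHL') → -2
ship_id=508: weight_kg >= 556 OR carrier IN ('FedEx', 'UPS', 'DHL') → 0
ship_id=509: weight_kg >= 556 OR carrier IN ('FedEx', 'UPS', 'DHL') → -2
ship_id=510: weight_kg >= 556 OR carrier IN ('FedEx', 'UPS', 'DHL') → 0

0, NULL, 0, -2, NULL, -2, 0, -2, 0, -2, 0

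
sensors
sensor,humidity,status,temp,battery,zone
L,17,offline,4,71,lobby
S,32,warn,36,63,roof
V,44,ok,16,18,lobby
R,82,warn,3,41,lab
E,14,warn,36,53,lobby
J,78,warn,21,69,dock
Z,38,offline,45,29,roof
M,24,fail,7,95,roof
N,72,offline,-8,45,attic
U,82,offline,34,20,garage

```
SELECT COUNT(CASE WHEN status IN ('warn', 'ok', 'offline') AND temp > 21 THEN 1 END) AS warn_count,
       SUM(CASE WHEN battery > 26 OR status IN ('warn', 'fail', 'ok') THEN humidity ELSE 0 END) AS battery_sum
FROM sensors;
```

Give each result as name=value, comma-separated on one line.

warn_count=4, battery_sum=401

[warn_count: status IN ('warn', 'ok', 'offline') AND temp > 21]
sensor=L: ✗
sensor=S: ✓ → 1
sensor=V: ✗
sensor=R: ✗
sensor=E: ✓ → 1
sensor=J: ✗
sensor=Z: ✓ → 1
sensor=M: ✗
sensor=N: ✗
sensor=U: ✓ → 1
warn_count = COUNT(1, 1, 1, 1) = 4
—
[battery_sum: battery > 26 OR status IN ('warn', 'fail', 'ok')]
sensor=L: ✓ → 17
sensor=S: ✓ → 32
sensor=V: ✓ → 44
sensor=R: ✓ → 82
sensor=E: ✓ → 14
sensor=J: ✓ → 78
sensor=Z: ✓ → 38
sensor=M: ✓ → 24
sensor=N: ✓ → 72
sensor=U: ✗
battery_sum = 17 + 32 + 44 + 82 + 14 + 78 + 38 + 24 + 72 = 401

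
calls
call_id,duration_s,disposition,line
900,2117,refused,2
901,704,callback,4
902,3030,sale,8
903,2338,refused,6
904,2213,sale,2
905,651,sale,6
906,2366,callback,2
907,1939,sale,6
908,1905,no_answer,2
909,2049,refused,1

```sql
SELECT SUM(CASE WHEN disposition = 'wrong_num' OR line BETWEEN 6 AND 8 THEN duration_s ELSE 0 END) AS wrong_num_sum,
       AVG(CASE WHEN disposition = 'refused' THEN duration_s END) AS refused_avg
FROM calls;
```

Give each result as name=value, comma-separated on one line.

wrong_num_sum=7958, refused_avg=2168

[wrong_num_sum: disposition = 'wrong_num' OR line BETWEEN 6 AND 8]
call_id=900: ✗
call_id=901: ✗
call_id=902: ✓ → 3030
call_id=903: ✓ → 2338
call_id=904: ✗
call_id=905: ✓ → 651
call_id=906: ✗
call_id=907: ✓ → 1939
call_id=908: ✗
call_id=909: ✗
wrong_num_sum = 3030 + 2338 + 651 + 1939 = 7958
—
[refused_avg: disposition = 'refused']
call_id=900: ✓ → 2117
call_id=901: ✗
call_id=902: ✗
call_id=903: ✓ → 2338
call_id=904: ✗
call_id=905: ✗
call_id=906: ✗
call_id=907: ✗
call_id=908: ✗
call_id=909: ✓ → 2049
refused_avg = (2117 + 2338 + 2049) / 3 = 2168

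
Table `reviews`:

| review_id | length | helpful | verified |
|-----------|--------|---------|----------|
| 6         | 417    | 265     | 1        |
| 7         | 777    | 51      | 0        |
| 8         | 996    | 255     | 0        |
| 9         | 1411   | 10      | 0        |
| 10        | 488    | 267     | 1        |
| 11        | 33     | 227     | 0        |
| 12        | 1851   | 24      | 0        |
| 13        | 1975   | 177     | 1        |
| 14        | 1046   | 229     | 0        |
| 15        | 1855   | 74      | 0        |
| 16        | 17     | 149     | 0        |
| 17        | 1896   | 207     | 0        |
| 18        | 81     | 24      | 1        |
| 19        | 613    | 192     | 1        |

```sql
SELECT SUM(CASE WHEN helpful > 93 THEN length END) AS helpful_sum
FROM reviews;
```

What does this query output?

7481

review_id=6: ✓ → 417
review_id=7: ✗
review_id=8: ✓ → 996
review_id=9: ✗
review_id=10: ✓ → 488
review_id=11: ✓ → 33
review_id=12: ✗
review_id=13: ✓ → 1975
review_id=14: ✓ → 1046
review_id=15: ✗
review_id=16: ✓ → 17
review_id=17: ✓ → 1896
review_id=18: ✗
review_id=19: ✓ → 613
helpful_sum = 417 + 996 + 488 + 33 + 1975 + 1046 + 17 + 1896 + 613 = 7481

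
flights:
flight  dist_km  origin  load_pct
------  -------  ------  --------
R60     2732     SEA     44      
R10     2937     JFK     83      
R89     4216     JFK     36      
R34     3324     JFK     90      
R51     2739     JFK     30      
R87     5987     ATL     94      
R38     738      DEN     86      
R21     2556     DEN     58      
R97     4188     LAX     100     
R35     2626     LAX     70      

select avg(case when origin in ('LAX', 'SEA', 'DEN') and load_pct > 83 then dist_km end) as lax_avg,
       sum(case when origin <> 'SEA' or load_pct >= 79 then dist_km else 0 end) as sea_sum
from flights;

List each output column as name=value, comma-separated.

lax_avg=2463, sea_sum=29311

[lax_avg: origin in ('LAX', 'SEA', 'DEN') and load_pct > 83]
flight=R60: ✗
flight=R10: ✗
flight=R89: ✗
flight=R34: ✗
flight=R51: ✗
flight=R87: ✗
flight=R38: ✓ → 738
flight=R21: ✗
flight=R97: ✓ → 4188
flight=R35: ✗
lax_avg = (738 + 4188) / 2 = 2463
—
[sea_sum: origin <> 'SEA' or load_pct >= 79]
flight=R60: ✗
flight=R10: ✓ → 2937
flight=R89: ✓ → 4216
flight=R34: ✓ → 3324
flight=R51: ✓ → 2739
flight=R87: ✓ → 5987
flight=R38: ✓ → 738
flight=R21: ✓ → 2556
flight=R97: ✓ → 4188
flight=R35: ✓ → 2626
sea_sum = 2937 + 4216 + 3324 + 2739 + 5987 + 738 + 2556 + 4188 + 2626 = 29311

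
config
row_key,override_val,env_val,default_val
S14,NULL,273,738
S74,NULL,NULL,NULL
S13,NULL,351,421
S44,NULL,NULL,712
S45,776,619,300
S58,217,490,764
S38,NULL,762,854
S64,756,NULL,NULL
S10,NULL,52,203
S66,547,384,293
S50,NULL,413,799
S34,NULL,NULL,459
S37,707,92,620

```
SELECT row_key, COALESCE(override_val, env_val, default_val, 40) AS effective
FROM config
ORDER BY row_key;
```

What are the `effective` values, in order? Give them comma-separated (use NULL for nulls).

row_key=S10: override_val=NULL, env_val=52 → 52
row_key=S13: override_val=NULL, env_val=351 → 351
row_key=S14: override_val=NULL, env_val=273 → 273
row_key=S34: override_val=NULL, env_val=NULL, default_val=459 → 459
row_key=S37: override_val=707 → 707
row_key=S38: override_val=NULL, env_val=762 → 762
row_key=S44: override_val=NULL, env_val=NULL, default_val=712 → 712
row_key=S45: override_val=776 → 776
row_key=S50: override_val=NULL, env_val=413 → 413
row_key=S58: override_val=217 → 217
row_key=S64: override_val=756 → 756
row_key=S66: override_val=547 → 547
row_key=S74: override_val=NULL, env_val=NULL, default_val=NULL, → literal 40 → 40

52, 351, 273, 459, 707, 762, 712, 776, 413, 217, 756, 547, 40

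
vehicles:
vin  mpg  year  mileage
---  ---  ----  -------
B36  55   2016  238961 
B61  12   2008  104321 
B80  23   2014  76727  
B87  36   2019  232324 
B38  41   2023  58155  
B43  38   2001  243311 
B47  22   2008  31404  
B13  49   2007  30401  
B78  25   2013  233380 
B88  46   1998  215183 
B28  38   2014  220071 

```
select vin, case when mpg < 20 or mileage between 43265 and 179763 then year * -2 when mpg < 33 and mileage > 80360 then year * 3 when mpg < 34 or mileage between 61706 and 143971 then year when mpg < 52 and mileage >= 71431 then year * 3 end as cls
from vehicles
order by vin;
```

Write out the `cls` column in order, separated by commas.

NULL, 6042, NULL, -4046, 6003, 2008, -4016, 6039, -4028, 6057, 5994

vin=B13: (no match → NULL) → NULL
vin=B28: mpg < 52 and mileage >= 71431 → 6042
vin=B36: (no match → NULL) → NULL
vin=B38: mpg < 20 or mileage between 43265 and 179763 → -4046
vin=B43: mpg < 52 and mileage >= 71431 → 6003
vin=B47: mpg < 34 or mileage between 61706 and 143971 → 2008
vin=B61: mpg < 20 or mileage between 43265 and 179763 → -4016
vin=B78: mpg < 33 and mileage > 80360 → 6039
vin=B80: mpg < 20 or mileage between 43265 and 179763 → -4028
vin=B87: mpg < 52 and mileage >= 71431 → 6057
vin=B88: mpg < 52 and mileage >= 71431 → 5994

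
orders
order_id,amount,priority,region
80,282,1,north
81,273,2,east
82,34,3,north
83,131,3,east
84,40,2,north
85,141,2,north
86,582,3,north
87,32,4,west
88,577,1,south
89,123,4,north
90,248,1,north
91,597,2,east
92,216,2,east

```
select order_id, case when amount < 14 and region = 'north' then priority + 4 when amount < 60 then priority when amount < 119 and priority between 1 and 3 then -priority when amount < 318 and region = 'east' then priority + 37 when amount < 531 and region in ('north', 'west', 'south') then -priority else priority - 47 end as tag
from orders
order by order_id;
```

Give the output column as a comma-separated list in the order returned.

order_id=80: amount < 531 and region in ('north', 'west', 'south') → -1
order_id=81: amount < 318 and region = 'east' → 39
order_id=82: amount < 60 → 3
order_id=83: amount < 318 and region = 'east' → 40
order_id=84: amount < 60 → 2
order_id=85: amount < 531 and region in ('north', 'west', 'south') → -2
order_id=86: ELSE → -44
order_id=87: amount < 60 → 4
order_id=88: ELSE → -46
order_id=89: amount < 531 and region in ('north', 'west', 'south') → -4
order_id=90: amount < 531 and region in ('north', 'west', 'south') → -1
order_id=91: ELSE → -45
order_id=92: amount < 318 and region = 'east' → 39

-1, 39, 3, 40, 2, -2, -44, 4, -46, -4, -1, -45, 39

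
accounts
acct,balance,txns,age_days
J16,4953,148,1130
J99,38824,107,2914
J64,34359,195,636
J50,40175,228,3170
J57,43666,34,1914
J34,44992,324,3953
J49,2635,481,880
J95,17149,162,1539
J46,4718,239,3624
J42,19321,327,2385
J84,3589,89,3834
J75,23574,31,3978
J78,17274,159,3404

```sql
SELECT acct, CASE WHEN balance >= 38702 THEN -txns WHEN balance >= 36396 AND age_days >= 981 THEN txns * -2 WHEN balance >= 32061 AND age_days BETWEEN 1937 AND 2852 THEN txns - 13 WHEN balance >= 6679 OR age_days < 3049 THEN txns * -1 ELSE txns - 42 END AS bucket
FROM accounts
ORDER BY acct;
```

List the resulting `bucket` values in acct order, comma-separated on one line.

acct=J16: balance >= 6679 OR age_days < 3049 → -148
acct=J34: balance >= 38702 → -324
acct=J42: balance >= 6679 OR age_days < 3049 → -327
acct=J46: ELSE → 197
acct=J49: balance >= 6679 OR age_days < 3049 → -481
acct=J50: balance >= 38702 → -228
acct=J57: balance >= 38702 → -34
acct=J64: balance >= 6679 OR age_days < 3049 → -195
acct=J75: balance >= 6679 OR age_days < 3049 → -31
acct=J78: balance >= 6679 OR age_days < 3049 → -159
acct=J84: ELSE → 47
acct=J95: balance >= 6679 OR age_days < 3049 → -162
acct=J99: balance >= 38702 → -107

-148, -324, -327, 197, -481, -228, -34, -195, -31, -159, 47, -162, -107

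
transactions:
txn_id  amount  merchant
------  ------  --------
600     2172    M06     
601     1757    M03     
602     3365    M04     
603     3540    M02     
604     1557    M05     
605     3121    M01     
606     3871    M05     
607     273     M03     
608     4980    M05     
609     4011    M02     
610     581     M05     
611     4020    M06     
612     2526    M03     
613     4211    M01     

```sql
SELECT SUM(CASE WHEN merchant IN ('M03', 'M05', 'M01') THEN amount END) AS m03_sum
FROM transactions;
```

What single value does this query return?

22877

txn_id=600: ✗
txn_id=601: ✓ → 1757
txn_id=602: ✗
txn_id=603: ✗
txn_id=604: ✓ → 1557
txn_id=605: ✓ → 3121
txn_id=606: ✓ → 3871
txn_id=607: ✓ → 273
txn_id=608: ✓ → 4980
txn_id=609: ✗
txn_id=610: ✓ → 581
txn_id=611: ✗
txn_id=612: ✓ → 2526
txn_id=613: ✓ → 4211
m03_sum = 1757 + 1557 + 3121 + 3871 + 273 + 4980 + 581 + 2526 + 4211 = 22877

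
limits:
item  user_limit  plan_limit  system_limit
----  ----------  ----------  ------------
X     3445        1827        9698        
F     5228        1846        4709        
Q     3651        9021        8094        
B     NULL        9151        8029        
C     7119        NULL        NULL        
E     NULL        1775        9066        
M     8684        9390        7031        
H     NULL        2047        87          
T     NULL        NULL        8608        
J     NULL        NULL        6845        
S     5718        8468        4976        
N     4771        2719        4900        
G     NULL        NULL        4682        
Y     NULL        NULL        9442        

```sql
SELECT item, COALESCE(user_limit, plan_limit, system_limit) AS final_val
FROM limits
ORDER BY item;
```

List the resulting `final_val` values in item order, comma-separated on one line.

9151, 7119, 1775, 5228, 4682, 2047, 6845, 8684, 4771, 3651, 5718, 8608, 3445, 9442

item=B: user_limit=NULL, plan_limit=9151 → 9151
item=C: user_limit=7119 → 7119
item=E: user_limit=NULL, plan_limit=1775 → 1775
item=F: user_limit=5228 → 5228
item=G: user_limit=NULL, plan_limit=NULL, system_limit=4682 → 4682
item=H: user_limit=NULL, plan_limit=2047 → 2047
item=J: user_limit=NULL, plan_limit=NULL, system_limit=6845 → 6845
item=M: user_limit=8684 → 8684
item=N: user_limit=4771 → 4771
item=Q: user_limit=3651 → 3651
item=S: user_limit=5718 → 5718
item=T: user_limit=NULL, plan_limit=NULL, system_limit=8608 → 8608
item=X: user_limit=3445 → 3445
item=Y: user_limit=NULL, plan_limit=NULL, system_limit=9442 → 9442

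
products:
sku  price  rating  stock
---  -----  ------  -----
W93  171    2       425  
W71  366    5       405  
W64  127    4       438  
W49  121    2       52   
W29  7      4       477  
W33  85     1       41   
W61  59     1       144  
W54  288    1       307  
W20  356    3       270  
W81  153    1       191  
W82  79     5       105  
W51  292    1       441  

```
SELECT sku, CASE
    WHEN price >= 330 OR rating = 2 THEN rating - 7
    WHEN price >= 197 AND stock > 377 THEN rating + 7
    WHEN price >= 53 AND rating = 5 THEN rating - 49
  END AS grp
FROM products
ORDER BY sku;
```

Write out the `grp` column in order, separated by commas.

sku=W20: price >= 330 OR rating = 2 → -4
sku=W29: (no match → NULL) → NULL
sku=W33: (no match → NULL) → NULL
sku=W49: price >= 330 OR rating = 2 → -5
sku=W51: price >= 197 AND stock > 377 → 8
sku=W54: (no match → NULL) → NULL
sku=W61: (no match → NULL) → NULL
sku=W64: (no match → NULL) → NULL
sku=W71: price >= 330 OR rating = 2 → -2
sku=W81: (no match → NULL) → NULL
sku=W82: price >= 53 AND rating = 5 → -44
sku=W93: price >= 330 OR rating = 2 → -5

-4, NULL, NULL, -5, 8, NULL, NULL, NULL, -2, NULL, -44, -5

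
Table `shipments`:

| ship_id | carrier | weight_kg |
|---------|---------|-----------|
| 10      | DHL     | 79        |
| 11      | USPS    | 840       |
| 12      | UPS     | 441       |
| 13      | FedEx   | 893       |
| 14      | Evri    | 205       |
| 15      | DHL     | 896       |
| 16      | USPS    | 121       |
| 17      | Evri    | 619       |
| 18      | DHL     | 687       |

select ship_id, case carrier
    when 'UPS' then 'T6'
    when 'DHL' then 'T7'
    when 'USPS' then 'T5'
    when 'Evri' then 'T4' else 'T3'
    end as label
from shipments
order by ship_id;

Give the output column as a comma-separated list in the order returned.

T7, T5, T6, T3, T4, T7, T5, T4, T7

ship_id=10: carrier='DHL' → T7
ship_id=11: carrier='USPS' → T5
ship_id=12: carrier='UPS' → T6
ship_id=13: ELSE → T3
ship_id=14: carrier='Evri' → T4
ship_id=15: carrier='DHL' → T7
ship_id=16: carrier='USPS' → T5
ship_id=17: carrier='Evri' → T4
ship_id=18: carrier='DHL' → T7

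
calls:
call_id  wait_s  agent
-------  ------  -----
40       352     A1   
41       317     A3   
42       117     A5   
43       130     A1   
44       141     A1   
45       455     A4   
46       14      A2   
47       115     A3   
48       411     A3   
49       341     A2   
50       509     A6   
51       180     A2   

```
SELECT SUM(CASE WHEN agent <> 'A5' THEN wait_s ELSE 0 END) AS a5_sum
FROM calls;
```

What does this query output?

2965

call_id=40: ✓ → 352
call_id=41: ✓ → 317
call_id=42: ✗
call_id=43: ✓ → 130
call_id=44: ✓ → 141
call_id=45: ✓ → 455
call_id=46: ✓ → 14
call_id=47: ✓ → 115
call_id=48: ✓ → 411
call_id=49: ✓ → 341
call_id=50: ✓ → 509
call_id=51: ✓ → 180
a5_sum = 352 + 317 + 130 + 141 + 455 + 14 + 115 + 411 + 341 + 509 + 180 = 2965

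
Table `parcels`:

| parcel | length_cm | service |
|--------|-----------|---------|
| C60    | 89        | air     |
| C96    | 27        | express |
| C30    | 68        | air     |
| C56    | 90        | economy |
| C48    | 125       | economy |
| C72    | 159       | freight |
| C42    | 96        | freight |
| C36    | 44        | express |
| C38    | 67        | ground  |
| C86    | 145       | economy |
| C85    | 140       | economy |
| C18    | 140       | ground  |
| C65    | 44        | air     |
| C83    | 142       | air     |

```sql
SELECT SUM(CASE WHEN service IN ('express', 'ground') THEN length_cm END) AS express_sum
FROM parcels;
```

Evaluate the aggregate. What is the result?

parcel=C60: ✗
parcel=C96: ✓ → 27
parcel=C30: ✗
parcel=C56: ✗
parcel=C48: ✗
parcel=C72: ✗
parcel=C42: ✗
parcel=C36: ✓ → 44
parcel=C38: ✓ → 67
parcel=C86: ✗
parcel=C85: ✗
parcel=C18: ✓ → 140
parcel=C65: ✗
parcel=C83: ✗
express_sum = 27 + 44 + 67 + 140 = 278

278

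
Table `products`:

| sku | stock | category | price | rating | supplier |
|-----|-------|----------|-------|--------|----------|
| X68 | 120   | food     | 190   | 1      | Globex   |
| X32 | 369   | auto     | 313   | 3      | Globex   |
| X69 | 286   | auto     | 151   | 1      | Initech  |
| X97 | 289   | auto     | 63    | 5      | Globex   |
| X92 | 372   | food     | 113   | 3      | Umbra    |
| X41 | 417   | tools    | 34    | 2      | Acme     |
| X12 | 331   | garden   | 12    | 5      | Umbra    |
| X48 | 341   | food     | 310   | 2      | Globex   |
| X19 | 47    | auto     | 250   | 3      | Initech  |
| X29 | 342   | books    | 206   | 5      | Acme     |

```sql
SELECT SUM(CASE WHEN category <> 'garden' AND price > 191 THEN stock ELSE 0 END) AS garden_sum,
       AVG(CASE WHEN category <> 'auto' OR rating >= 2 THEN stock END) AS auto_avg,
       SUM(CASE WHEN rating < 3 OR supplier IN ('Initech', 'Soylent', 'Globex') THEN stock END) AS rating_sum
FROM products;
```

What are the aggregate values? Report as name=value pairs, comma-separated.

[garden_sum: category <> 'garden' AND price > 191]
sku=X68: ✗
sku=X32: ✓ → 369
sku=X69: ✗
sku=X97: ✗
sku=X92: ✗
sku=X41: ✗
sku=X12: ✗
sku=X48: ✓ → 341
sku=X19: ✓ → 47
sku=X29: ✓ → 342
garden_sum = 369 + 341 + 47 + 342 = 1099
—
[auto_avg: category <> 'auto' OR rating >= 2]
sku=X68: ✓ → 120
sku=X32: ✓ → 369
sku=X69: ✗
sku=X97: ✓ → 289
sku=X92: ✓ → 372
sku=X41: ✓ → 417
sku=X12: ✓ → 331
sku=X48: ✓ → 341
sku=X19: ✓ → 47
sku=X29: ✓ → 342
auto_avg = (120 + 369 + 289 + 372 + 417 + 331 + 341 + 47 + 342) / 9 = 292
—
[rating_sum: rating < 3 OR supplier IN ('Initech', 'Soylent', 'Globex')]
sku=X68: ✓ → 120
sku=X32: ✓ → 369
sku=X69: ✓ → 286
sku=X97: ✓ → 289
sku=X92: ✗
sku=X41: ✓ → 417
sku=X12: ✗
sku=X48: ✓ → 341
sku=X19: ✓ → 47
sku=X29: ✗
rating_sum = 120 + 369 + 286 + 289 + 417 + 341 + 47 = 1869

garden_sum=1099, auto_avg=292, rating_sum=1869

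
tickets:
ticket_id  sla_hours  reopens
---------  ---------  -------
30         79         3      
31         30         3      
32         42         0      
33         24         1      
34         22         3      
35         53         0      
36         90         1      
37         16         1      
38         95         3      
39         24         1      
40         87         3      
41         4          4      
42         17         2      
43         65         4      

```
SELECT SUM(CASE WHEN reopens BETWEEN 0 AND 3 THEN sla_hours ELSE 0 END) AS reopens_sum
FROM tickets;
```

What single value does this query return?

579

ticket_id=30: ✓ → 79
ticket_id=31: ✓ → 30
ticket_id=32: ✓ → 42
ticket_id=33: ✓ → 24
ticket_id=34: ✓ → 22
ticket_id=35: ✓ → 53
ticket_id=36: ✓ → 90
ticket_id=37: ✓ → 16
ticket_id=38: ✓ → 95
ticket_id=39: ✓ → 24
ticket_id=40: ✓ → 87
ticket_id=41: ✗
ticket_id=42: ✓ → 17
ticket_id=43: ✗
reopens_sum = 79 + 30 + 42 + 24 + 22 + 53 + 90 + 16 + 95 + 24 + 87 + 17 = 579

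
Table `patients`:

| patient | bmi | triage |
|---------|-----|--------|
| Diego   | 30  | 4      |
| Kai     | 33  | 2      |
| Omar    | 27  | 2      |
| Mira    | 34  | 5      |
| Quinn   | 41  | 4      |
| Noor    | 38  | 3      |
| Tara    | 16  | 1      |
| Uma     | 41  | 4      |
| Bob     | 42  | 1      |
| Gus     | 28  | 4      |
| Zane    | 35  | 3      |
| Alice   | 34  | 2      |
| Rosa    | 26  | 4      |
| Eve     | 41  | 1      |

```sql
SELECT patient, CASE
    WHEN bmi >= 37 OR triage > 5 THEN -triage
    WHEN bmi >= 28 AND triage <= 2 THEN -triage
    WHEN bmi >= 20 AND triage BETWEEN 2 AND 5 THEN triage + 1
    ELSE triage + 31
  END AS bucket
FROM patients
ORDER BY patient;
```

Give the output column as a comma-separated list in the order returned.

patient=Alice: bmi >= 28 AND triage <= 2 → -2
patient=Bob: bmi >= 37 OR triage > 5 → -1
patient=Diego: bmi >= 20 AND triage BETWEEN 2 AND 5 → 5
patient=Eve: bmi >= 37 OR triage > 5 → -1
patient=Gus: bmi >= 20 AND triage BETWEEN 2 AND 5 → 5
patient=Kai: bmi >= 28 AND triage <= 2 → -2
patient=Mira: bmi >= 20 AND triage BETWEEN 2 AND 5 → 6
patient=Noor: bmi >= 37 OR triage > 5 → -3
patient=Omar: bmi >= 20 AND triage BETWEEN 2 AND 5 → 3
patient=Quinn: bmi >= 37 OR triage > 5 → -4
patient=Rosa: bmi >= 20 AND triage BETWEEN 2 AND 5 → 5
patient=Tara: ELSE → 32
patient=Uma: bmi >= 37 OR triage > 5 → -4
patient=Zane: bmi >= 20 AND triage BETWEEN 2 AND 5 → 4

-2, -1, 5, -1, 5, -2, 6, -3, 3, -4, 5, 32, -4, 4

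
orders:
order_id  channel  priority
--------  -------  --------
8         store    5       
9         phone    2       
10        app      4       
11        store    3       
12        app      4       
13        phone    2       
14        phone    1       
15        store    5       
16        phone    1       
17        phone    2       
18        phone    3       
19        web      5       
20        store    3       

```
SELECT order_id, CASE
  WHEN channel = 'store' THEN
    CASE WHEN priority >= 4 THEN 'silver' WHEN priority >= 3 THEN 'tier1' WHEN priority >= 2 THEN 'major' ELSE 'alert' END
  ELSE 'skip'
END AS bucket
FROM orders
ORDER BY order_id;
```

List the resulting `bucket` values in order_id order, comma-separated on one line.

silver, skip, skip, tier1, skip, skip, skip, silver, skip, skip, skip, skip, tier1

order_id=8: channel='store' → inner[priority >= 4] → silver
order_id=9: channel='phone' → outer ELSE → skip
order_id=10: channel='app' → outer ELSE → skip
order_id=11: channel='store' → inner[priority >= 3] → tier1
order_id=12: channel='app' → outer ELSE → skip
order_id=13: channel='phone' → outer ELSE → skip
order_id=14: channel='phone' → outer ELSE → skip
order_id=15: channel='store' → inner[priority >= 4] → silver
order_id=16: channel='phone' → outer ELSE → skip
order_id=17: channel='phone' → outer ELSE → skip
order_id=18: channel='phone' → outer ELSE → skip
order_id=19: channel='web' → outer ELSE → skip
order_id=20: channel='store' → inner[priority >= 3] → tier1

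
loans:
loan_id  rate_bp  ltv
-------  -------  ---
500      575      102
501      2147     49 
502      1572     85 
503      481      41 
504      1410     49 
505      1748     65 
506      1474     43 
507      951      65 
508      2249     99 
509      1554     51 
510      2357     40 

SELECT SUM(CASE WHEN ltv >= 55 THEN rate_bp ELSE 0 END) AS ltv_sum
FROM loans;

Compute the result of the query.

loan_id=500: ✓ → 575
loan_id=501: ✗
loan_id=502: ✓ → 1572
loan_id=503: ✗
loan_id=504: ✗
loan_id=505: ✓ → 1748
loan_id=506: ✗
loan_id=507: ✓ → 951
loan_id=508: ✓ → 2249
loan_id=509: ✗
loan_id=510: ✗
ltv_sum = 575 + 1572 + 1748 + 951 + 2249 = 7095

7095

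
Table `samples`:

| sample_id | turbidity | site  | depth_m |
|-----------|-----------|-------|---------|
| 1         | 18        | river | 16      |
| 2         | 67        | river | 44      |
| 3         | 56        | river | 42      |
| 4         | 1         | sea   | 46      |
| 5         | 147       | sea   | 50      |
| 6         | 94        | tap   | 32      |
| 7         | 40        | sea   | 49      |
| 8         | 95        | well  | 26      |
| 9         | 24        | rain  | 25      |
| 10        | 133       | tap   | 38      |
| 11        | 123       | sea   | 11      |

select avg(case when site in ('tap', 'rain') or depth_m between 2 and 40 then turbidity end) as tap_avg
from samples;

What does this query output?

81.1666666667

sample_id=1: ✓ → 18
sample_id=2: ✗
sample_id=3: ✗
sample_id=4: ✗
sample_id=5: ✗
sample_id=6: ✓ → 94
sample_id=7: ✗
sample_id=8: ✓ → 95
sample_id=9: ✓ → 24
sample_id=10: ✓ → 133
sample_id=11: ✓ → 123
tap_avg = (18 + 94 + 95 + 24 + 133 + 123) / 6 = 81.1666666667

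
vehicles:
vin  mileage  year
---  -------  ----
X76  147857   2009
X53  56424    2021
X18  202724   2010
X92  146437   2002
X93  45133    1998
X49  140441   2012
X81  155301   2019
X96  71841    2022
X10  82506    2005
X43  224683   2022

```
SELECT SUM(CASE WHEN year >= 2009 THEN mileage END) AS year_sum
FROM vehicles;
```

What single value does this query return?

vin=X76: ✓ → 147857
vin=X53: ✓ → 56424
vin=X18: ✓ → 202724
vin=X92: ✗
vin=X93: ✗
vin=X49: ✓ → 140441
vin=X81: ✓ → 155301
vin=X96: ✓ → 71841
vin=X10: ✗
vin=X43: ✓ → 224683
year_sum = 147857 + 56424 + 202724 + 140441 + 155301 + 71841 + 224683 = 999271

999271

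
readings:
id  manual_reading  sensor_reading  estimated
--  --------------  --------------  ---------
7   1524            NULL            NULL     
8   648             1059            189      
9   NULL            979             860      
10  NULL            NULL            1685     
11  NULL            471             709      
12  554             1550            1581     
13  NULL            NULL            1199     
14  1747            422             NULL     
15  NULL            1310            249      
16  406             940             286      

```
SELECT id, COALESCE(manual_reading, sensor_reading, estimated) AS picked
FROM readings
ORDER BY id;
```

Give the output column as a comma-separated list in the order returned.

id=7: manual_reading=1524 → 1524
id=8: manual_reading=648 → 648
id=9: manual_reading=NULL, sensor_reading=979 → 979
id=10: manual_reading=NULL, sensor_reading=NULL, estimated=1685 → 1685
id=11: manual_reading=NULL, sensor_reading=471 → 471
id=12: manual_reading=554 → 554
id=13: manual_reading=NULL, sensor_reading=NULL, estimated=1199 → 1199
id=14: manual_reading=1747 → 1747
id=15: manual_reading=NULL, sensor_reading=1310 → 1310
id=16: manual_reading=406 → 406

1524, 648, 979, 1685, 471, 554, 1199, 1747, 1310, 406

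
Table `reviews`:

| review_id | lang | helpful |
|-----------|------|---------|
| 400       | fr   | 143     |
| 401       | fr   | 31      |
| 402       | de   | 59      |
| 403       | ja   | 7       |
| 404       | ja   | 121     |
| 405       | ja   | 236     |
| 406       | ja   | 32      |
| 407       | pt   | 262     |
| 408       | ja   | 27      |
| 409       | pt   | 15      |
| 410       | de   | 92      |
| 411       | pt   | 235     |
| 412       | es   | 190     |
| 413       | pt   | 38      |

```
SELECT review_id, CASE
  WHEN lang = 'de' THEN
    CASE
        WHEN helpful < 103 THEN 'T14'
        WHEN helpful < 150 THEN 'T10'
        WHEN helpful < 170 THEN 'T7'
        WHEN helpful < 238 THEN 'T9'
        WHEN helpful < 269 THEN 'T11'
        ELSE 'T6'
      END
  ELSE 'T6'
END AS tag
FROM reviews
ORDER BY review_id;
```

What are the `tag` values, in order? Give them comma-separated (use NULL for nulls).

review_id=400: lang='fr' → outer ELSE → T6
review_id=401: lang='fr' → outer ELSE → T6
review_id=402: lang='de' → inner[helpful < 103] → T14
review_id=403: lang='ja' → outer ELSE → T6
review_id=404: lang='ja' → outer ELSE → T6
review_id=405: lang='ja' → outer ELSE → T6
review_id=406: lang='ja' → outer ELSE → T6
review_id=407: lang='pt' → outer ELSE → T6
review_id=408: lang='ja' → outer ELSE → T6
review_id=409: lang='pt' → outer ELSE → T6
review_id=410: lang='de' → inner[helpful < 103] → T14
review_id=411: lang='pt' → outer ELSE → T6
review_id=412: lang='es' → outer ELSE → T6
review_id=413: lang='pt' → outer ELSE → T6

T6, T6, T14, T6, T6, T6, T6, T6, T6, T6, T14, T6, T6, T6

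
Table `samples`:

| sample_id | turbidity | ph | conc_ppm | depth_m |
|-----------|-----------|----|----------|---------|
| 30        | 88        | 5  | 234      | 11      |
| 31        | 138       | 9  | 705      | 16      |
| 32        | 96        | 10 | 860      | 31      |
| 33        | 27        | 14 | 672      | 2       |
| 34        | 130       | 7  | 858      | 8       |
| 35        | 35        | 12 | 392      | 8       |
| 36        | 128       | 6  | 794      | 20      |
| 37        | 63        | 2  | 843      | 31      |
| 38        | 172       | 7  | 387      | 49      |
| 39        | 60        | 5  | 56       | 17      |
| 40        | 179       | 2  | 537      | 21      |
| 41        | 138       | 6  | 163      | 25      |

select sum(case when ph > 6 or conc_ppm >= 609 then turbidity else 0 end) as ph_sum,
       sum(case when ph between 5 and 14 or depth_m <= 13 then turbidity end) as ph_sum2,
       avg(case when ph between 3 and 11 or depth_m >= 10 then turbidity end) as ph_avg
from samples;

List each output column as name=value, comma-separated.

ph_sum=789, ph_sum2=1012, ph_avg=119.2

[ph_sum: ph > 6 or conc_ppm >= 609]
sample_id=30: ✗
sample_id=31: ✓ → 138
sample_id=32: ✓ → 96
sample_id=33: ✓ → 27
sample_id=34: ✓ → 130
sample_id=35: ✓ → 35
sample_id=36: ✓ → 128
sample_id=37: ✓ → 63
sample_id=38: ✓ → 172
sample_id=39: ✗
sample_id=40: ✗
sample_id=41: ✗
ph_sum = 138 + 96 + 27 + 130 + 35 + 128 + 63 + 172 = 789
—
[ph_sum2: ph between 5 and 14 or depth_m <= 13]
sample_id=30: ✓ → 88
sample_id=31: ✓ → 138
sample_id=32: ✓ → 96
sample_id=33: ✓ → 27
sample_id=34: ✓ → 130
sample_id=35: ✓ → 35
sample_id=36: ✓ → 128
sample_id=37: ✗
sample_id=38: ✓ → 172
sample_id=39: ✓ → 60
sample_id=40: ✗
sample_id=41: ✓ → 138
ph_sum2 = 88 + 138 + 96 + 27 + 130 + 35 + 128 + 172 + 60 + 138 = 1012
—
[ph_avg: ph between 3 and 11 or depth_m >= 10]
sample_id=30: ✓ → 88
sample_id=31: ✓ → 138
sample_id=32: ✓ → 96
sample_id=33: ✗
sample_id=34: ✓ → 130
sample_id=35: ✗
sample_id=36: ✓ → 128
sample_id=37: ✓ → 63
sample_id=38: ✓ → 172
sample_id=39: ✓ → 60
sample_id=40: ✓ → 179
sample_id=41: ✓ → 138
ph_avg = (88 + 138 + 96 + 130 + 128 + 63 + 172 + 60 + 179 + 138) / 10 = 119.2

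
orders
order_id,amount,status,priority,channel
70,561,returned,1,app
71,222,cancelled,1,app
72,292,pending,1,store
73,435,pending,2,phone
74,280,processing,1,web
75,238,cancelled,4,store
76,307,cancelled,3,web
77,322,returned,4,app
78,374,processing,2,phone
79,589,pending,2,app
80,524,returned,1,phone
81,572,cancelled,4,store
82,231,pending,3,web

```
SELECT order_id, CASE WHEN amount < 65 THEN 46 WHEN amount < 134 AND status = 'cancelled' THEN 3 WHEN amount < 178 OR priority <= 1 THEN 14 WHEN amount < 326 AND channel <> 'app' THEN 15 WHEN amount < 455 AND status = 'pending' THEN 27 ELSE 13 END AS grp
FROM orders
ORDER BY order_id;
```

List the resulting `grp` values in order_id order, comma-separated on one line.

order_id=70: amount < 178 OR priority <= 1 → 14
order_id=71: amount < 178 OR priority <= 1 → 14
order_id=72: amount < 178 OR priority <= 1 → 14
order_id=73: amount < 455 AND status = 'pending' → 27
order_id=74: amount < 178 OR priority <= 1 → 14
order_id=75: amount < 326 AND channel <> 'app' → 15
order_id=76: amount < 326 AND channel <> 'app' → 15
order_id=77: ELSE → 13
order_id=78: ELSE → 13
order_id=79: ELSE → 13
order_id=80: amount < 178 OR priority <= 1 → 14
order_id=81: ELSE → 13
order_id=82: amount < 326 AND channel <> 'app' → 15

14, 14, 14, 27, 14, 15, 15, 13, 13, 13, 14, 13, 15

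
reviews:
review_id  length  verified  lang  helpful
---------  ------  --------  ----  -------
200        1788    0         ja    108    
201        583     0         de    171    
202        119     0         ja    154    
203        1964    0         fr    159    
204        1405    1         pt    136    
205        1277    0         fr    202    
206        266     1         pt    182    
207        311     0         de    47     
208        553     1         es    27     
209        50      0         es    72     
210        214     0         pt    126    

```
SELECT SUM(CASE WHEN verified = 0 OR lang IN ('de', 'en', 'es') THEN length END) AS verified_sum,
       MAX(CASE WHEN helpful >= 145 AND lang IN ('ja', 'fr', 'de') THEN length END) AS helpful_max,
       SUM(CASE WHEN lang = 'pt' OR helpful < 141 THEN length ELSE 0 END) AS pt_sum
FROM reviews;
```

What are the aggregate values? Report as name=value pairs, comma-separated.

[verified_sum: verified = 0 OR lang IN ('de', 'en', 'es')]
review_id=200: ✓ → 1788
review_id=201: ✓ → 583
review_id=202: ✓ → 119
review_id=203: ✓ → 1964
review_id=204: ✗
review_id=205: ✓ → 1277
review_id=206: ✗
review_id=207: ✓ → 311
review_id=208: ✓ → 553
review_id=209: ✓ → 50
review_id=210: ✓ → 214
verified_sum = 1788 + 583 + 119 + 1964 + 1277 + 311 + 553 + 50 + 214 = 6859
—
[helpful_max: helpful >= 145 AND lang IN ('ja', 'fr', 'de')]
review_id=200: ✗
review_id=201: ✓ → 583
review_id=202: ✓ → 119
review_id=203: ✓ → 1964
review_id=204: ✗
review_id=205: ✓ → 1277
review_id=206: ✗
review_id=207: ✗
review_id=208: ✗
review_id=209: ✗
review_id=210: ✗
helpful_max = MAX(583, 119, 1964, 1277) = 1964
—
[pt_sum: lang = 'pt' OR helpful < 141]
review_id=200: ✓ → 1788
review_id=201: ✗
review_id=202: ✗
review_id=203: ✗
review_id=204: ✓ → 1405
review_id=205: ✗
review_id=206: ✓ → 266
review_id=207: ✓ → 311
review_id=208: ✓ → 553
review_id=209: ✓ → 50
review_id=210: ✓ → 214
pt_sum = 1788 + 1405 + 266 + 311 + 553 + 50 + 214 = 4587

verified_sum=6859, helpful_max=1964, pt_sum=4587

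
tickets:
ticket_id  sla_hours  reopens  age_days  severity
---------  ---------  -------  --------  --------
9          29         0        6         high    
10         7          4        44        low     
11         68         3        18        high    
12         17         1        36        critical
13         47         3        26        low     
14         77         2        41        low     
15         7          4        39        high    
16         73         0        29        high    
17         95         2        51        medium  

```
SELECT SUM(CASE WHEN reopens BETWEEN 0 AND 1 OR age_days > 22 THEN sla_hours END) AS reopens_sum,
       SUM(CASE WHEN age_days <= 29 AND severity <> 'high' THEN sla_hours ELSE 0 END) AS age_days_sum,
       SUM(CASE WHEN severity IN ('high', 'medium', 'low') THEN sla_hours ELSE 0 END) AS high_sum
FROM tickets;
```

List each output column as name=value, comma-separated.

[reopens_sum: reopens BETWEEN 0 AND 1 OR age_days > 22]
ticket_id=9: ✓ → 29
ticket_id=10: ✓ → 7
ticket_id=11: ✗
ticket_id=12: ✓ → 17
ticket_id=13: ✓ → 47
ticket_id=14: ✓ → 77
ticket_id=15: ✓ → 7
ticket_id=16: ✓ → 73
ticket_id=17: ✓ → 95
reopens_sum = 29 + 7 + 17 + 47 + 77 + 7 + 73 + 95 = 352
—
[age_days_sum: age_days <= 29 AND severity <> 'high']
ticket_id=9: ✗
ticket_id=10: ✗
ticket_id=11: ✗
ticket_id=12: ✗
ticket_id=13: ✓ → 47
ticket_id=14: ✗
ticket_id=15: ✗
ticket_id=16: ✗
ticket_id=17: ✗
age_days_sum = 47
—
[high_sum: severity IN ('high', 'medium', 'low')]
ticket_id=9: ✓ → 29
ticket_id=10: ✓ → 7
ticket_id=11: ✓ → 68
ticket_id=12: ✗
ticket_id=13: ✓ → 47
ticket_id=14: ✓ → 77
ticket_id=15: ✓ → 7
ticket_id=16: ✓ → 73
ticket_id=17: ✓ → 95
high_sum = 29 + 7 + 68 + 47 + 77 + 7 + 73 + 95 = 403

reopens_sum=352, age_days_sum=47, high_sum=403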